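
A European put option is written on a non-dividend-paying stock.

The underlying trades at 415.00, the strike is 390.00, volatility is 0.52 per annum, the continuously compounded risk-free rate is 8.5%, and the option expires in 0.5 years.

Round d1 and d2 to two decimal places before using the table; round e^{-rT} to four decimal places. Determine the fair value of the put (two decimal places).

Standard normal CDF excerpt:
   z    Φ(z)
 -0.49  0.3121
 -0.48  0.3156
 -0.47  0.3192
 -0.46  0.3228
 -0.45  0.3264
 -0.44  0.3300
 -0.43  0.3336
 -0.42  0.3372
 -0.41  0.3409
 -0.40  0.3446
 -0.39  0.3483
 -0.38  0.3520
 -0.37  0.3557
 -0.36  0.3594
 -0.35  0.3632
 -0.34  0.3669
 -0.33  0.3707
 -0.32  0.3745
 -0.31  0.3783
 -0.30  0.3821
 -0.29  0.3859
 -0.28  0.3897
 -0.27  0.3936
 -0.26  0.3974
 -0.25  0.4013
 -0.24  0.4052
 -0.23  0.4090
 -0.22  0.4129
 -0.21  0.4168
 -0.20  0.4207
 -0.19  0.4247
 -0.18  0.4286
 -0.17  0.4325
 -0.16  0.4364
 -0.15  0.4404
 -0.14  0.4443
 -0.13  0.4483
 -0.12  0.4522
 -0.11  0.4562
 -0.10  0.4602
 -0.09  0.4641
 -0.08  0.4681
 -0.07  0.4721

σ√T = 0.52·√0.5 = 0.3677
d₁ = [ln(415/390) + (0.085 + 0.52²/2)·0.5] / 0.3677 = [0.0621 + 0.1101] / 0.3677 = 0.4684 ⇒ 0.47
d₂ = d₁ − σ√T = 0.4684 − 0.3677 = 0.1007 ⇒ 0.10
exp(−rT) = exp(−0.085·0.5) = 0.9584
P = 390·0.9584·N(-0.10) − 415·N(-0.47) = 390·0.9584·0.4602 − 415·0.3192 = 172.0117 − 132.4680 = 39.5437

39.54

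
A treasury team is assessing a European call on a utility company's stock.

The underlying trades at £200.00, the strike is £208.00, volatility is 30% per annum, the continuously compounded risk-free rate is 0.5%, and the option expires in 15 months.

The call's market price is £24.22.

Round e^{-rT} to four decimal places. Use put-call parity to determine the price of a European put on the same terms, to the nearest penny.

£30.93

e^(−rT) = e^(−0.005·1.25) = 0.9938
Put-call parity: C − P = S − K·e^(−rT) = 200 − 208·0.9938 = 200 − 206.7104 = -6.7104
P = C − (C − P) = 24.22 − (-6.7104) = 30.9304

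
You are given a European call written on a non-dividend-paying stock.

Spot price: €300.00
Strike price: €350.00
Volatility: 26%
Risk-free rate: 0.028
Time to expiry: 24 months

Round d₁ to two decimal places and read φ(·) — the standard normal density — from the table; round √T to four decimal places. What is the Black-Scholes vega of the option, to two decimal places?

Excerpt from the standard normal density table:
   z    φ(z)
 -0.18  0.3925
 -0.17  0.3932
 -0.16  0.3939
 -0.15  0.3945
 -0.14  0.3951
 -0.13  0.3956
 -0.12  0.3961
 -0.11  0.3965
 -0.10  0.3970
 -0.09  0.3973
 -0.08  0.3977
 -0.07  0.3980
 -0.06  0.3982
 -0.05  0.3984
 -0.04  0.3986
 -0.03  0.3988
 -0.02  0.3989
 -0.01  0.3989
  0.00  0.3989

σ√T = 0.26 × 1.4142 = 0.3677
d₁ = [ln(300/350) + (0.028 + 0.26²/2)·2] / 0.3677 = [-0.1542 + 0.1236] / 0.3677 = -0.0831 ≈ -0.08
√T = √2 = 1.4142
φ(d₁) = φ(-0.08) = 0.3977
vega = S·φ(d₁)·√T = 300·0.3977·1.4142 = 168.7282
(Call and put vega coincide under Black-Scholes.)

168.73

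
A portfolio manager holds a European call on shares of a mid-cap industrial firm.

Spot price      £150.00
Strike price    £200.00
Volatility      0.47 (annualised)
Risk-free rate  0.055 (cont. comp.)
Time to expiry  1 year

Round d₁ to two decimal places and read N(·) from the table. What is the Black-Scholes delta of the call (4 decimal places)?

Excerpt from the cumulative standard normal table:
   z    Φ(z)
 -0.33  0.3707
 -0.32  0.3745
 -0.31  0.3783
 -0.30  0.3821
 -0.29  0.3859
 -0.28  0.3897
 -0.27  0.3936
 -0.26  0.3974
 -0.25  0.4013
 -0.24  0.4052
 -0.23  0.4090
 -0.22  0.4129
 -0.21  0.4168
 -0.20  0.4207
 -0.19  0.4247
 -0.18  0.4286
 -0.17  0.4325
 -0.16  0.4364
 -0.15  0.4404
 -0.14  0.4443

0.3974

σ√T = 0.47 × 1.0000 = 0.4700
d₁ = [ln(150/200) + (0.055 + 0.47²/2)·1] / 0.4700 = [-0.2877 + 0.1654] / 0.4700 = -0.2601 → -0.26
N(d₁) = N(-0.26) = 0.3974
Δ_call = N(d₁) = 0.3974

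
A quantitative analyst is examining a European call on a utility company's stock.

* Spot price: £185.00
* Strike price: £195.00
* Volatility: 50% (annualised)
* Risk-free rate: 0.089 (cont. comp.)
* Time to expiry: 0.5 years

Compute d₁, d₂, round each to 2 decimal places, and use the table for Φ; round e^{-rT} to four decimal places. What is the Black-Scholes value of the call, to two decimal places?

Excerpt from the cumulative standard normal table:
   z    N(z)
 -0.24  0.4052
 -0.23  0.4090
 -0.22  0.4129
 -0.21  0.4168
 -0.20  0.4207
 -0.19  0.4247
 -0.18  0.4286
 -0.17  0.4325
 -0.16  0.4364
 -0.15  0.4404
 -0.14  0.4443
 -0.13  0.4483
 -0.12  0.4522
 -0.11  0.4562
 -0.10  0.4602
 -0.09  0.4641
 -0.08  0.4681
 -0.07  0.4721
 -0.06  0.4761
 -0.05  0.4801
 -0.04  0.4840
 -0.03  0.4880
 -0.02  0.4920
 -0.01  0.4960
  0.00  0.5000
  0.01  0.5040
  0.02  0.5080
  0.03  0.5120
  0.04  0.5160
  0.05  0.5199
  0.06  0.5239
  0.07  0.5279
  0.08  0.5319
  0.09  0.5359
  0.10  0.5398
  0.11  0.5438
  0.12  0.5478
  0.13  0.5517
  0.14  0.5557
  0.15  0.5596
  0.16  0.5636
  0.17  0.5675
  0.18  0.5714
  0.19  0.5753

£25.06

T = 0.5;  σ√T = 0.3536
d₁ = [ln(185/195) + (0.089 + ½·0.5²)·0.5] / (σ√T) = (-0.0526 + 0.1070) / 0.3536 = 0.1537 → 0.15
d₂ = 0.1537 − 0.3536 = -0.1998 → -0.20
exp(−rT) = exp(−0.089·0.5) = 0.9565
N(d₁) = N(0.15) = 0.5596;  N(d₂) = N(-0.20) = 0.4207
C = 185·0.5596 − 195·0.9565·0.4207 = 103.5260 − 78.4679 = 25.0581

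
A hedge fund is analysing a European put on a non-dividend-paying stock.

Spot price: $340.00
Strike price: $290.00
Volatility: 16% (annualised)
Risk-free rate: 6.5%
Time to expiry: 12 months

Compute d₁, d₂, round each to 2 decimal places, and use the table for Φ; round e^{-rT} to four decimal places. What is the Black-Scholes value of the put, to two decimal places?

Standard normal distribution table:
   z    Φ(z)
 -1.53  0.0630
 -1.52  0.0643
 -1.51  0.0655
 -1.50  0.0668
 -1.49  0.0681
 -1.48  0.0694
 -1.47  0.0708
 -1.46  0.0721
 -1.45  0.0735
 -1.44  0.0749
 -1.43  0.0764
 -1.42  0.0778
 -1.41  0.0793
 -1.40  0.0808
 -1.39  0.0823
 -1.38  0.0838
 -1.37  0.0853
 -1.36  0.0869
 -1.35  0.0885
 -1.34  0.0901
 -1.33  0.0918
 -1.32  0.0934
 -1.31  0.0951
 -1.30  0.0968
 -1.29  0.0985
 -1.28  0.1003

T = 1;  σ√T = 0.1600
d₁ = [ln(340/290) + (0.065 + ½·0.16²)·1] / (σ√T) = (0.1591 + 0.0778) / 0.1600 = 1.4804 ⇒ 1.48
d₂ = 1.4804 − 0.1600 = 1.3204 ⇒ 1.32
exp(−rT) = exp(−0.065·1) = 0.9371
N(−d₂) = N(-1.32) = 0.0934;  N(−d₁) = N(-1.48) = 0.0694
P = 290·0.9371·0.0934 − 340·0.0694 = 25.3823 − 23.5960 = 1.7863

$1.79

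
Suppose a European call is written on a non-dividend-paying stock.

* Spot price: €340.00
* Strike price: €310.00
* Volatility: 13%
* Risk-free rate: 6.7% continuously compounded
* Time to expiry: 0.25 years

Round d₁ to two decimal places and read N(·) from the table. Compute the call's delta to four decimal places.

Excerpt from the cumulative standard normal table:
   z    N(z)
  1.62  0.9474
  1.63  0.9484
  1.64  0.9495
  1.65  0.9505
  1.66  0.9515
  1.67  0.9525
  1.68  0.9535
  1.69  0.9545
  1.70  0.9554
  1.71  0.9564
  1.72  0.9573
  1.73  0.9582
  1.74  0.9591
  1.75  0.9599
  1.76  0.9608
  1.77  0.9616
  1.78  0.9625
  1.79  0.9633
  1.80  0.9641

σ√T = 0.13 × 0.5000 = 0.0650
ln(S/K) + (r + σ²/2)T = ln(340/310) + (0.067 + 0.13²/2)·0.25 = 0.0924 + 0.0189 = 0.1112
d₁ = 0.1112 / 0.0650 = 1.7113 ⇒ 1.71
N(d₁) = N(1.71) = 0.9564
Δ_call = N(d₁) = 0.9564

0.9564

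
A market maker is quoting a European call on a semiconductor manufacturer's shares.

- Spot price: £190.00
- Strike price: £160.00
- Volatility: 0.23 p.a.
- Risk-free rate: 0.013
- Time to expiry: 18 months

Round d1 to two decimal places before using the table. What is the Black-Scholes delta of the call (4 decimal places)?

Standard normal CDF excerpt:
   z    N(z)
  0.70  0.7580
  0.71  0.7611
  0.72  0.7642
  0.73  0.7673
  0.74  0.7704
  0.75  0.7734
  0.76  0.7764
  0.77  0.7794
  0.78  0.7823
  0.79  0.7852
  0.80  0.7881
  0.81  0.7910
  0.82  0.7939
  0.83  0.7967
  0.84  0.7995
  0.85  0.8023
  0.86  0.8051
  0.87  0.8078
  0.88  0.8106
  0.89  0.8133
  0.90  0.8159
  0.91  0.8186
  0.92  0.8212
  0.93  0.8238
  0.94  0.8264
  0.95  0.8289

σ√T = 0.23·√1.5 = 0.2817
d₁ = [ln(190/160) + (0.013 + 0.23²/2)·1.5] / 0.2817 = [0.1719 + 0.0592] / 0.2817 = 0.8201 → 0.82
N(d₁) = N(0.82) = 0.7939
Δ_call = N(d₁) = 0.7939

0.7939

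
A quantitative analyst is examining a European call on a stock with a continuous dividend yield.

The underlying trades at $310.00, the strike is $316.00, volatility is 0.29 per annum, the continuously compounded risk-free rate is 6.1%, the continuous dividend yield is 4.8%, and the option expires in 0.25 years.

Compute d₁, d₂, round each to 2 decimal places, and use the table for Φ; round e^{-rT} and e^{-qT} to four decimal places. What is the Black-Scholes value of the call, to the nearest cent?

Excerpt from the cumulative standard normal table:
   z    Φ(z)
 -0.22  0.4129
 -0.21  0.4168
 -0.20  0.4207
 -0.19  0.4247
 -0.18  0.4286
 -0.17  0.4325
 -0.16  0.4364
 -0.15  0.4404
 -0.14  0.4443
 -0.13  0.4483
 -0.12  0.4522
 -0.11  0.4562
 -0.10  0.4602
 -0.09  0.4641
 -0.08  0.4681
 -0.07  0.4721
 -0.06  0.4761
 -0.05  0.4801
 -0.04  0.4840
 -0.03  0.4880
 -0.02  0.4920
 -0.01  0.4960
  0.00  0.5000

$14.86

σ√T = 0.29·√0.25 = 0.1450
d₁ = [ln(310/316) + (0.061 − 0.048 + ½·0.29²)·0.25] / (σ√T) = (-0.0192 + 0.0138) / 0.1450 = -0.0373 → -0.04
d₂ = -0.0373 − 0.1450 = -0.1823 → -0.18
e^(−qT) = e^(−0.048·0.25) = 0.9881;  e^(−rT) = e^(−0.061·0.25) = 0.9849
N(d₁) = N(-0.04) = 0.4840;  N(d₂) = N(-0.18) = 0.4286
C = 310·0.9881·0.4840 − 316·0.9849·0.4286 = 148.2545 − 133.3925 = 14.8620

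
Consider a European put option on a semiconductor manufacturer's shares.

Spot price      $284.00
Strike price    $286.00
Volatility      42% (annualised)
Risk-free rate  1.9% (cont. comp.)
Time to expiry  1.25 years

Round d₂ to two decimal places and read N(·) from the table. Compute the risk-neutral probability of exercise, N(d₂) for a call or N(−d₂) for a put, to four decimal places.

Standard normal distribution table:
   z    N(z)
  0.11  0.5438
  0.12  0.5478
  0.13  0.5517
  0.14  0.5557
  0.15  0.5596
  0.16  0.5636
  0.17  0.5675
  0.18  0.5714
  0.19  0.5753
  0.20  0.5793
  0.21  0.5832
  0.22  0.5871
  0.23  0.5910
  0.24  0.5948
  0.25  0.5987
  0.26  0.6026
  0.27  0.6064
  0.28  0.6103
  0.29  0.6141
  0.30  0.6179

σ√T = 0.42·√1.25 = 0.4696
d₁ = [ln(284/286) + (0.019 + ½·0.42²)·1.25] / (σ√T) = (-0.0070 + 0.1340) / 0.4696 = 0.2704 ⇒ 0.27
d₂ = 0.2704 − 0.4696 = -0.1992 ⇒ -0.20
Pr(exercise) under Q = N(−d₂) = N(0.20) = 0.5793

0.5793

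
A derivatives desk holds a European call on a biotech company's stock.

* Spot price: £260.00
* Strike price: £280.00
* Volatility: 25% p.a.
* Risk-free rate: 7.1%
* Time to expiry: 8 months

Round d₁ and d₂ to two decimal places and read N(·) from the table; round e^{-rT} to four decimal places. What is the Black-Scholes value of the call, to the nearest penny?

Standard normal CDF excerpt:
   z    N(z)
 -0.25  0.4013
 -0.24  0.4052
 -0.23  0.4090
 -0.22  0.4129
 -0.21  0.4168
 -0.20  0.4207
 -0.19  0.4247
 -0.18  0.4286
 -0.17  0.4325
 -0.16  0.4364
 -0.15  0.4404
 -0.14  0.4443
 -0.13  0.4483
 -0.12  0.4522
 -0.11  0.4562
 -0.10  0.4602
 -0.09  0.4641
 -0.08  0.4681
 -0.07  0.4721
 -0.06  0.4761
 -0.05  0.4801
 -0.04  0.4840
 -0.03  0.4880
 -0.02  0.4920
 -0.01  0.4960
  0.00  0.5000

T = 0.6667;  σ√T = 0.2041
ln(S/K) + (r + σ²/2)T = ln(260/280) + (0.071 + 0.25²/2)·0.6667 = -0.0741 + 0.0682 = -0.0059
d₁ = -0.0059 / 0.2041 = -0.0291 → -0.03
d₂ = d₁ − σ√T = -0.0291 − 0.2041 = -0.2332 → -0.23
exp(−rT) = exp(−0.071·0.6667) = 0.9538
N(d₁) = N(-0.03) = 0.4880;  N(d₂) = N(-0.23) = 0.4090
C = 260·0.4880 − 280·0.9538·0.4090 = 126.8800 − 109.2292 = 17.6508

£17.65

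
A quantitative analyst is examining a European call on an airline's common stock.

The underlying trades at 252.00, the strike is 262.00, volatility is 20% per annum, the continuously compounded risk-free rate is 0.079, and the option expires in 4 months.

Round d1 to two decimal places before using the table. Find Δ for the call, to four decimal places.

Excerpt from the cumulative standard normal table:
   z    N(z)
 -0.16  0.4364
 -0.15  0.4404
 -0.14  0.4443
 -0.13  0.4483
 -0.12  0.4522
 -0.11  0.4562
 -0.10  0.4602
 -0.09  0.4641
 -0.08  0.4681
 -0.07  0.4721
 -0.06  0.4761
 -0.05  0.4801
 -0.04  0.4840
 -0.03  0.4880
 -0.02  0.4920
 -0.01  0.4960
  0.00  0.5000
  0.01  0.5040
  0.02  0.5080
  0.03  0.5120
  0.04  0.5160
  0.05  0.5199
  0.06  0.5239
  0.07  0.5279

0.4801

T = 0.3333;  σ√T = 0.1155
ln(S/K) + (r + σ²/2)T = ln(252/262) + (0.079 + 0.2²/2)·0.3333 = -0.0389 + 0.0330 = -0.0059
d₁ = -0.0059 / 0.1155 = -0.0512 → -0.05
N(d₁) = N(-0.05) = 0.4801
Δ_call = N(d₁) = 0.4801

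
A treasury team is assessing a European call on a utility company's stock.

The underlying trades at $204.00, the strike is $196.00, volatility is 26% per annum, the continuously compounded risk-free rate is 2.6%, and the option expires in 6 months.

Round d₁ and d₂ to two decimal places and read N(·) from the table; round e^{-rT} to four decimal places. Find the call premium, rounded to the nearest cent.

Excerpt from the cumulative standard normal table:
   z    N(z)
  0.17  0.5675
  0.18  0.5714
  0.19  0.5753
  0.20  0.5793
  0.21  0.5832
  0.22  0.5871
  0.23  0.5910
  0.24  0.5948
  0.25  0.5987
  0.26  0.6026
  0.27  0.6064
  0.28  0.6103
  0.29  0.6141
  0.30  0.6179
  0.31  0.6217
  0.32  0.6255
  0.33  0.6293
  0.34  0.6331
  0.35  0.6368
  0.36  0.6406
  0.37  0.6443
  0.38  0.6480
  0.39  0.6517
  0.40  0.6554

σ√T = 0.26 × 0.7071 = 0.1838
ln(S/K) + (r + σ²/2)T = ln(204/196) + (0.026 + 0.26²/2)·0.5 = 0.0400 + 0.0299 = 0.0699
d₁ = 0.0699 / 0.1838 = 0.3802 → 0.38
d₂ = d₁ − σ√T = 0.3802 − 0.1838 = 0.1964 → 0.20
exp(−rT) = exp(−0.026·0.5) = 0.9871
N(d₁) = N(0.38) = 0.6480;  N(d₂) = N(0.20) = 0.5793
C = 204·0.6480 − 196·0.9871·0.5793 = 132.1920 − 112.0781 = 20.1139

$20.11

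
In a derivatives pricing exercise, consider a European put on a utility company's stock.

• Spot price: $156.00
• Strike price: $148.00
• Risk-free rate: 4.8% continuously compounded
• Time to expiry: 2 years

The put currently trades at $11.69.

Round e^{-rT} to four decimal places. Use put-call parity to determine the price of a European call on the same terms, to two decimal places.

$33.23

exp(−rT) = exp(−0.048·2) = 0.9085
Put-call parity: C − P = S − K·e^(−rT) = 156 − 148·0.9085 = 156 − 134.4580 = 21.5420
C = P + (C − P) = 11.69 + (21.5420) = 33.2320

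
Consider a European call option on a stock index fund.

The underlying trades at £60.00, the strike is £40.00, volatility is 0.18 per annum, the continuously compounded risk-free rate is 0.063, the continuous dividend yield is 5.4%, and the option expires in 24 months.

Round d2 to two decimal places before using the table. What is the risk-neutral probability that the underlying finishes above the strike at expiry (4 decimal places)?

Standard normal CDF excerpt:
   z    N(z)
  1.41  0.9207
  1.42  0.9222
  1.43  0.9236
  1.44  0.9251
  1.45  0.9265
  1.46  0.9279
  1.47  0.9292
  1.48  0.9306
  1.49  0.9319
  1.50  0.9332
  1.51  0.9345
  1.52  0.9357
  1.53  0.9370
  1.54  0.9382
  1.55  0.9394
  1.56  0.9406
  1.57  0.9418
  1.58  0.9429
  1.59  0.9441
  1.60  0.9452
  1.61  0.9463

σ√T = 0.18·√2 = 0.2546
d₁ = [ln(60/40) + (0.063 − 0.054 + ½·0.18²)·2] / (σ√T) = (0.4055 + 0.0504) / 0.2546 = 1.7908 ≈ 1.79
d₂ = 1.7908 − 0.2546 = 1.5362 ≈ 1.54
Pr(exercise) under Q = N(d₂) = 0.9382

0.9382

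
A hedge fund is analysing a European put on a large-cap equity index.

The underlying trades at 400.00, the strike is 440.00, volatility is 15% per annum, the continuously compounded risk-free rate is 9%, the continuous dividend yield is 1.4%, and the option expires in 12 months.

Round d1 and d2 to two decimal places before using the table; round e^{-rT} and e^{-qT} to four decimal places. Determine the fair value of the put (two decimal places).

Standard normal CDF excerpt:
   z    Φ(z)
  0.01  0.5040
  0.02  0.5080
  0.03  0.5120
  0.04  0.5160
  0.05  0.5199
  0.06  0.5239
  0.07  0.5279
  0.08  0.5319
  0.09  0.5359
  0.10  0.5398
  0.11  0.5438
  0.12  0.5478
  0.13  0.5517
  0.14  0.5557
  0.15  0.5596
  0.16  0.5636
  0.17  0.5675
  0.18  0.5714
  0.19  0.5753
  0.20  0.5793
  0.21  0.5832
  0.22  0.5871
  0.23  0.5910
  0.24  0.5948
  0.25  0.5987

27.88

σ√T = 0.15·√1 = 0.1500
d₁ = [ln(400/440) + (0.09 − 0.014 + 0.15²/2)·1] / 0.1500 = [-0.0953 + 0.0872] / 0.1500 = -0.0537 which rounds to -0.05
d₂ = d₁ − σ√T = -0.0537 − 0.1500 = -0.2037 which rounds to -0.20
exp(−qT) = exp(−0.014·1) = 0.9861;  exp(−rT) = exp(−0.09·1) = 0.9139
P = 440·0.9139·N(0.20) − 400·0.9861·N(0.05) = 440·0.9139·0.5793 − 400·0.9861·0.5199 = 232.9458 − 205.0694 = 27.8764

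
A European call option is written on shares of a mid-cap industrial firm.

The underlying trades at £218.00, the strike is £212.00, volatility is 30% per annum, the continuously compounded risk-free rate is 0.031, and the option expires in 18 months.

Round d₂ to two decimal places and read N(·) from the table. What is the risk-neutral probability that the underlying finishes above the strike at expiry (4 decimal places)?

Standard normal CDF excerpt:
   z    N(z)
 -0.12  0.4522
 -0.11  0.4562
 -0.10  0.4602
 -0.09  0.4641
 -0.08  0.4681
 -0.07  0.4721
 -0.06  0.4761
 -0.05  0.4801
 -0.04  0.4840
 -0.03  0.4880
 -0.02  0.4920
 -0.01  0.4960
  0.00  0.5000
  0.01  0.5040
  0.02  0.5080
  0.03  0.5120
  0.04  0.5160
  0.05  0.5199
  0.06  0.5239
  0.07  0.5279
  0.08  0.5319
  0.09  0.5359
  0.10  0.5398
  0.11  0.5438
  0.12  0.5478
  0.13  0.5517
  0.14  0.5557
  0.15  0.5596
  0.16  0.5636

σ√T = 0.3 × 1.2247 = 0.3674
d₁ = [ln(218/212) + (0.031 + ½·0.3²)·1.5] / (σ√T) = (0.0279 + 0.1140) / 0.3674 = 0.3862 → 0.39
d₂ = 0.3862 − 0.3674 = 0.0188 → 0.02
Pr(exercise) under Q = N(d₂) = 0.5080

0.5080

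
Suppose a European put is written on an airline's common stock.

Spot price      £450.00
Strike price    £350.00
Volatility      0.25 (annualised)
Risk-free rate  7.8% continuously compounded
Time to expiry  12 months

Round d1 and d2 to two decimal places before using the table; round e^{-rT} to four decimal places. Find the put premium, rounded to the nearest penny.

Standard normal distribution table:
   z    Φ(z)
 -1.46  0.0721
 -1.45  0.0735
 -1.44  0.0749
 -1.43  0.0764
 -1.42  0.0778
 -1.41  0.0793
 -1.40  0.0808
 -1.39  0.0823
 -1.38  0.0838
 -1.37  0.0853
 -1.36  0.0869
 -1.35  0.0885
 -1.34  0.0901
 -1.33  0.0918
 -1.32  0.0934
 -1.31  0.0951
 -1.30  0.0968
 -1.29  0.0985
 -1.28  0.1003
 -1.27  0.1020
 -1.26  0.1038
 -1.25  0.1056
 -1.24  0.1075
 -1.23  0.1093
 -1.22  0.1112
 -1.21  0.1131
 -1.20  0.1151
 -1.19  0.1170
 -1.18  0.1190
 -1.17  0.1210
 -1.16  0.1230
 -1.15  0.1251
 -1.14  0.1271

£4.17

σ√T = 0.25·√1 = 0.2500
ln(S/K) + (r + σ²/2)T = ln(450/350) + (0.078 + 0.25²/2)·1 = 0.2513 + 0.1092 = 0.3606
d₁ = 0.3606 / 0.2500 = 1.4423 ≈ 1.44
d₂ = d₁ − σ√T = 1.4423 − 0.2500 = 1.1923 ≈ 1.19
e^(−rT) = e^(−0.078·1) = 0.9250
N(−d₂) = N(-1.19) = 0.1170;  N(−d₁) = N(-1.44) = 0.0749
P = 350·0.9250·0.1170 − 450·0.0749 = 37.8788 − 33.7050 = 4.1738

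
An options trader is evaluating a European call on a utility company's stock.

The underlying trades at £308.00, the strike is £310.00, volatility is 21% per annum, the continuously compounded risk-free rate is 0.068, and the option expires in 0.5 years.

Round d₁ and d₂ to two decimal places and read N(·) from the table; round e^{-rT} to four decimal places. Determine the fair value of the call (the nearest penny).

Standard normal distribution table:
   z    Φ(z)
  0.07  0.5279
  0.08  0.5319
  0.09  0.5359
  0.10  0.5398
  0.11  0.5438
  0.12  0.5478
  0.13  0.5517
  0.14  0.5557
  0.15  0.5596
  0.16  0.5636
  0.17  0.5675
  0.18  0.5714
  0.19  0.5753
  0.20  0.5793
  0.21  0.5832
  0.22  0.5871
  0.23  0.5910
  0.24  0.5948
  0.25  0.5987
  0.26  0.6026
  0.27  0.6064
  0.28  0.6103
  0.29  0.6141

σ√T = 0.21 × 0.7071 = 0.1485
d₁ = [ln(308/310) + (0.068 + 0.21²/2)·0.5] / 0.1485 = [-0.0065 + 0.0450] / 0.1485 = 0.2596 which rounds to 0.26
d₂ = d₁ − σ√T = 0.2596 − 0.1485 = 0.1111 which rounds to 0.11
exp(−rT) = exp(−0.068·0.5) = 0.9666
N(d₁) = N(0.26) = 0.6026;  N(d₂) = N(0.11) = 0.5438
C = 308·0.6026 − 310·0.9666·0.5438 = 185.6008 − 162.9475 = 22.6533

£22.65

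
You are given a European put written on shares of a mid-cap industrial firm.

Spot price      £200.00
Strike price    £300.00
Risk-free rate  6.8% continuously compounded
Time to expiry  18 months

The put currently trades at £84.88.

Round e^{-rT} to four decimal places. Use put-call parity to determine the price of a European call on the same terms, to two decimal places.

£13.98

exp(−rT) = exp(−0.068·1.5) = 0.9030
Put-call parity: C − P = S − K·e^(−rT) = 200 − 300·0.9030 = 200 − 270.9000 = -70.9000
C = P + (C − P) = 84.88 + (-70.9000) = 13.9800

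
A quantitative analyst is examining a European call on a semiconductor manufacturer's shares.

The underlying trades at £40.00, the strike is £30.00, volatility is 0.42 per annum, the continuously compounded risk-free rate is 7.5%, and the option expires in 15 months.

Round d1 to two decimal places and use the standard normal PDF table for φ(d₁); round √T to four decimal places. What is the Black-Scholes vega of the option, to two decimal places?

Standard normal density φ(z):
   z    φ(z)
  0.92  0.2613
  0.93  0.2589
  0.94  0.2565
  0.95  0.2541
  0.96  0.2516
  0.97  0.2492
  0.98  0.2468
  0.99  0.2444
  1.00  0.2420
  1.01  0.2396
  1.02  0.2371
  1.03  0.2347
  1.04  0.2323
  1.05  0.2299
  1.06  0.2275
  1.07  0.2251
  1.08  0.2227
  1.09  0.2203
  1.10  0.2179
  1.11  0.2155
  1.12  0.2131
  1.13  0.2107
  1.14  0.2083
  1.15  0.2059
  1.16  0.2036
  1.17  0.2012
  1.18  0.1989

σ√T = 0.42 × 1.1180 = 0.4696
d₁ = [ln(40/30) + (0.075 + ½·0.42²)·1.25] / (σ√T) = (0.2877 + 0.2040) / 0.4696 = 1.0471 which rounds to 1.05
√T = √1.25 = 1.1180
φ(d₁) = φ(1.05) = 0.2299
vega = S·φ(d₁)·√T = 40·0.2299·1.1180 = 10.2811

10.28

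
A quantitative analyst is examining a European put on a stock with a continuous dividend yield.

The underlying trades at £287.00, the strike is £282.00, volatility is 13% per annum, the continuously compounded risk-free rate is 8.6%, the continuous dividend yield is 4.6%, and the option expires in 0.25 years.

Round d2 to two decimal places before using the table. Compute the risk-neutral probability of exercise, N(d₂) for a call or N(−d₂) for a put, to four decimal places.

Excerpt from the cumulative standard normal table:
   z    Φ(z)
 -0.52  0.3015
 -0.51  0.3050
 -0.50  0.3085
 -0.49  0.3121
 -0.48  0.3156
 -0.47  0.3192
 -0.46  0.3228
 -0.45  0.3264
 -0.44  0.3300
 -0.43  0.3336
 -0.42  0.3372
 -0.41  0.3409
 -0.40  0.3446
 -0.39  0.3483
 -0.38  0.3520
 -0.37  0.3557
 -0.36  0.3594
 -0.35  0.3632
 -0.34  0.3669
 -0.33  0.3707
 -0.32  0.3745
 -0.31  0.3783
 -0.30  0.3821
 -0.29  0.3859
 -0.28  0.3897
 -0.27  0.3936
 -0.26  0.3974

0.3483

T = 0.25;  σ√T = 0.0650
d₁ = [ln(287/282) + (0.086 − 0.046 + 0.13²/2)·0.25] / 0.0650 = [0.0176 + 0.0121] / 0.0650 = 0.4567 ≈ 0.46
d₂ = d₁ − σ√T = 0.4567 − 0.0650 = 0.3917 ≈ 0.39
Risk-neutral Pr[S_T < K] = N(−d₂) = N(-0.39) = 0.3483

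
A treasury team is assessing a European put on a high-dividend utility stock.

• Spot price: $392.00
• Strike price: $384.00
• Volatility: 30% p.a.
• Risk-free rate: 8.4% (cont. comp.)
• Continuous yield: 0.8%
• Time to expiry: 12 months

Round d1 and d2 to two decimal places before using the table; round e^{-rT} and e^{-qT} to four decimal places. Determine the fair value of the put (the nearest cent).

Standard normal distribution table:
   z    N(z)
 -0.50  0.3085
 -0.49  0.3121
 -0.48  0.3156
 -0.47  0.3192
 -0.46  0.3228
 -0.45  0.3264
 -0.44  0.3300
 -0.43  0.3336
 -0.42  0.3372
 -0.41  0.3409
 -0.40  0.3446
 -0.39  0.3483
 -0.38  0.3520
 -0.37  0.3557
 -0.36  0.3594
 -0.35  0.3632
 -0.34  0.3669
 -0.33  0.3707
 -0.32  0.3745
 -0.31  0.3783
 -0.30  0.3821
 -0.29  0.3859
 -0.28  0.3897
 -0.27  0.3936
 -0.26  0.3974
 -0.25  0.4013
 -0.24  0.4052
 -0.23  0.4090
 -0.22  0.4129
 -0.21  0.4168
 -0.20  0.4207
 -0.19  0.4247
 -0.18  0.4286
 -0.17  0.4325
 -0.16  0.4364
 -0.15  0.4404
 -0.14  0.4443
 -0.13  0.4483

$28.57

T = 1;  σ√T = 0.3000
d₁ = [ln(392/384) + (0.084 − 0.008 + 0.3²/2)·1] / 0.3000 = [0.0206 + 0.1210] / 0.3000 = 0.4721 ≈ 0.47
d₂ = d₁ − σ√T = 0.4721 − 0.3000 = 0.1721 ≈ 0.17
exp(−qT) = exp(−0.008·1) = 0.9920;  exp(−rT) = exp(−0.084·1) = 0.9194
N(−d₂) = N(-0.17) = 0.4325;  N(−d₁) = N(-0.47) = 0.3192
P = 384·0.9194·0.4325 − 392·0.9920·0.3192 = 152.6940 − 124.1254 = 28.5686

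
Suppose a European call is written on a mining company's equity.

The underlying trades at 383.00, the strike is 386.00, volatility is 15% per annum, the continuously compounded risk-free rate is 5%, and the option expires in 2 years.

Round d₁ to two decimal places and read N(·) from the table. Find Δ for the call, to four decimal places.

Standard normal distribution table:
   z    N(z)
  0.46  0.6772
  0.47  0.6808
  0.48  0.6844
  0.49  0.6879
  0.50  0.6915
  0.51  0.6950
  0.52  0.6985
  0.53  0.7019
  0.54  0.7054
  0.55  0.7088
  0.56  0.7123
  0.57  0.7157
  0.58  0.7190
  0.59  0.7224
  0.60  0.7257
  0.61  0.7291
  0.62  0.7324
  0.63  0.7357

σ√T = 0.15 × 1.4142 = 0.2121
d₁ = [ln(383/386) + (0.05 + 0.15²/2)·2] / 0.2121 = [-0.0078 + 0.1225] / 0.2121 = 0.5407 ≈ 0.54
N(d₁) = N(0.54) = 0.7054
Δ_call = N(d₁) = 0.7054

0.7054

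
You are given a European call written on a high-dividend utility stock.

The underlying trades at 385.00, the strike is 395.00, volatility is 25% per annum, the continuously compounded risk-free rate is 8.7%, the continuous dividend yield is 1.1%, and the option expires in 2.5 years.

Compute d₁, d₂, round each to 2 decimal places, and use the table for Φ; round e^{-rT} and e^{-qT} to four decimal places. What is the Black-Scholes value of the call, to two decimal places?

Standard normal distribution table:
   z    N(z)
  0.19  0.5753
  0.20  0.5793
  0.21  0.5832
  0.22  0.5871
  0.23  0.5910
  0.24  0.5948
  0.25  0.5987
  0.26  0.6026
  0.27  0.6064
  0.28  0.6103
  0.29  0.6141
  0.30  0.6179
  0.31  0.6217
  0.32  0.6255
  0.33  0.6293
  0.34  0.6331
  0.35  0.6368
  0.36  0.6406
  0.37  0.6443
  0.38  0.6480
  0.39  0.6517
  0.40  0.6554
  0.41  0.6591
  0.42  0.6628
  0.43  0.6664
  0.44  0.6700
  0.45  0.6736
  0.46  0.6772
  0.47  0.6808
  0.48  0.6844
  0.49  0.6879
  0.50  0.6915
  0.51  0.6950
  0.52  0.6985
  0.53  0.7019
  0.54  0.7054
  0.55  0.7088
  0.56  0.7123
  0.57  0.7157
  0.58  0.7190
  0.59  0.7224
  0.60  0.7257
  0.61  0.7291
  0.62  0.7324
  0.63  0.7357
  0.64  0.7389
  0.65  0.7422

86.53

σ√T = 0.25·√2.5 = 0.3953
d₁ = [ln(385/395) + (0.087 − 0.011 + 0.25²/2)·2.5] / 0.3953 = [-0.0256 + 0.2681] / 0.3953 = 0.6134 which rounds to 0.61
d₂ = d₁ − σ√T = 0.6134 − 0.3953 = 0.2182 which rounds to 0.22
exp(−qT) = exp(−0.011·2.5) = 0.9729;  exp(−rT) = exp(−0.087·2.5) = 0.8045
N(d₁) = N(0.61) = 0.7291;  N(d₂) = N(0.22) = 0.5871
C = 385·0.9729·0.7291 − 395·0.8045·0.5871 = 273.0964 − 186.5672 = 86.5293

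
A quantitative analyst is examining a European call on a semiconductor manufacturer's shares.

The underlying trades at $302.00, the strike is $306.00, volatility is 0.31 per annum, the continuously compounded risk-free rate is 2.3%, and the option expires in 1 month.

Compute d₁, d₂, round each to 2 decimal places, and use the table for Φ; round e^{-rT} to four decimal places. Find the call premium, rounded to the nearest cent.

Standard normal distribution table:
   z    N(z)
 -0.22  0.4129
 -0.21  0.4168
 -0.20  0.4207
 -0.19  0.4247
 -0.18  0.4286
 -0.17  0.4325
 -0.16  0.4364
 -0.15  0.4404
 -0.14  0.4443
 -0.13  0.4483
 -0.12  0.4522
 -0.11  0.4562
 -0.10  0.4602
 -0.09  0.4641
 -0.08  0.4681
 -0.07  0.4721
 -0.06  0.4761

$9.27

σ√T = 0.31·√0.08333 = 0.0895
ln(S/K) + (r + σ²/2)T = ln(302/306) + (0.023 + 0.31²/2)·0.08333 = -0.0132 + 0.0059 = -0.0072
d₁ = -0.0072 / 0.0895 = -0.0809 ⇒ -0.08
d₂ = d₁ − σ√T = -0.0809 − 0.0895 = -0.1704 ⇒ -0.17
e^(−rT) = e^(−0.023·0.08333) = 0.9981
N(d₁) = N(-0.08) = 0.4681;  N(d₂) = N(-0.17) = 0.4325
C = 302·0.4681 − 306·0.9981·0.4325 = 141.3662 − 132.0935 = 9.2727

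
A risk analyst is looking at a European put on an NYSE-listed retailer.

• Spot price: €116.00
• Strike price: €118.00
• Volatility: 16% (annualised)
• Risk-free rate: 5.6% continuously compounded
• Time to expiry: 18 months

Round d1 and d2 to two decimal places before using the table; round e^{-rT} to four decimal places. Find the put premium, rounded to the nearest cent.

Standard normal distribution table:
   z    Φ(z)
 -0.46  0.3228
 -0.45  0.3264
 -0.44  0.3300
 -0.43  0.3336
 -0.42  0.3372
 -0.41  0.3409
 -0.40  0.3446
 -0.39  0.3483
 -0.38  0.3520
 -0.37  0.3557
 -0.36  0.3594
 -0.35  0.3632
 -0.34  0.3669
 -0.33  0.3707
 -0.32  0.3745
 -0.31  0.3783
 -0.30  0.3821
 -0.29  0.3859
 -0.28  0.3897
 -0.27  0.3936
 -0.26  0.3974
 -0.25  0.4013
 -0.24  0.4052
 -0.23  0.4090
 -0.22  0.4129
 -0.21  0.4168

€5.68

σ√T = 0.16·√1.5 = 0.1960
d₁ = [ln(116/118) + (0.056 + 0.16²/2)·1.5] / 0.1960 = [-0.0171 + 0.1032] / 0.1960 = 0.4394 → 0.44
d₂ = d₁ − σ√T = 0.4394 − 0.1960 = 0.2434 → 0.24
e^(−rT) = e^(−0.056·1.5) = 0.9194
N(−d₂) = N(-0.24) = 0.4052;  N(−d₁) = N(-0.44) = 0.3300
P = 118·0.9194·0.4052 − 116·0.3300 = 43.9598 − 38.2800 = 5.6798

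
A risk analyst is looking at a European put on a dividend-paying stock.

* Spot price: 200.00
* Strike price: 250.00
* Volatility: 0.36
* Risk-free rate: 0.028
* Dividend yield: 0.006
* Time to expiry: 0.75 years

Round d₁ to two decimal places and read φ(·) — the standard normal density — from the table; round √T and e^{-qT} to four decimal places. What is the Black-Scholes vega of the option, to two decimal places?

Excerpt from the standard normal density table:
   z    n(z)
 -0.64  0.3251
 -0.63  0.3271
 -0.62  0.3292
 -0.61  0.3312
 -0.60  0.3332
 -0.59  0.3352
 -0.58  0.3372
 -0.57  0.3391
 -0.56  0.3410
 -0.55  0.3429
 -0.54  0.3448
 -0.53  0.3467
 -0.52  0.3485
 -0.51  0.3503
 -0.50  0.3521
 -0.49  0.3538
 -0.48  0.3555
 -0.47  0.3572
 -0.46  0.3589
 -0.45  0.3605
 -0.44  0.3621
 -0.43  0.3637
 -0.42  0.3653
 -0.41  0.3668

60.40

σ√T = 0.36 × 0.8660 = 0.3118
d₁ = [ln(200/250) + (0.028 − 0.006 + 0.36²/2)·0.75] / 0.3118 = [-0.2231 + 0.0651] / 0.3118 = -0.5069 which rounds to -0.51
√T = √0.75 = 0.8660
φ(d₁) = φ(-0.51) = 0.3503
exp(−qT) = exp(−0.006·0.75) = 0.9955
vega = S·exp(−qT)·φ(d₁)·√T = 200·0.9955·0.3503·0.8660 = 60.3989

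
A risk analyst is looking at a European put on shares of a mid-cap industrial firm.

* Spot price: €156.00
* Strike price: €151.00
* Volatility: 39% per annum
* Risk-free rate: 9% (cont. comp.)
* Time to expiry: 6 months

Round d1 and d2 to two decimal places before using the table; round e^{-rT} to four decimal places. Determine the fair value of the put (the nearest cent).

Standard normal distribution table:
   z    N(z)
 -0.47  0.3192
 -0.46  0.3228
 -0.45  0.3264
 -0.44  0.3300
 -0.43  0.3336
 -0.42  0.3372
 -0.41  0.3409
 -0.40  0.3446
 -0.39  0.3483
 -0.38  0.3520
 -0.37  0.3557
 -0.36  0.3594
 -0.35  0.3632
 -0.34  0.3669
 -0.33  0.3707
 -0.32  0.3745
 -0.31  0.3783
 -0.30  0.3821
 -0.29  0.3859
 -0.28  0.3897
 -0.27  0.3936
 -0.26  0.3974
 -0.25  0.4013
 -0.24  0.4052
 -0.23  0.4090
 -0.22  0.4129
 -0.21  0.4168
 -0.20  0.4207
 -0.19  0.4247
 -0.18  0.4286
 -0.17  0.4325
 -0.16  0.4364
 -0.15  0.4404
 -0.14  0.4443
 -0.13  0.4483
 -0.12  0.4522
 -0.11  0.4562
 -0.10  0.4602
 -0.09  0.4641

σ√T = 0.39 × 0.7071 = 0.2758
d₁ = [ln(156/151) + (0.09 + ½·0.39²)·0.5] / (σ√T) = (0.0326 + 0.0830) / 0.2758 = 0.4192 → 0.42
d₂ = 0.4192 − 0.2758 = 0.1434 → 0.14
exp(−rT) = exp(−0.09·0.5) = 0.9560
N(−d₂) = N(-0.14) = 0.4443;  N(−d₁) = N(-0.42) = 0.3372
P = 151·0.9560·0.4443 − 156·0.3372 = 64.1374 − 52.6032 = 11.5342

€11.53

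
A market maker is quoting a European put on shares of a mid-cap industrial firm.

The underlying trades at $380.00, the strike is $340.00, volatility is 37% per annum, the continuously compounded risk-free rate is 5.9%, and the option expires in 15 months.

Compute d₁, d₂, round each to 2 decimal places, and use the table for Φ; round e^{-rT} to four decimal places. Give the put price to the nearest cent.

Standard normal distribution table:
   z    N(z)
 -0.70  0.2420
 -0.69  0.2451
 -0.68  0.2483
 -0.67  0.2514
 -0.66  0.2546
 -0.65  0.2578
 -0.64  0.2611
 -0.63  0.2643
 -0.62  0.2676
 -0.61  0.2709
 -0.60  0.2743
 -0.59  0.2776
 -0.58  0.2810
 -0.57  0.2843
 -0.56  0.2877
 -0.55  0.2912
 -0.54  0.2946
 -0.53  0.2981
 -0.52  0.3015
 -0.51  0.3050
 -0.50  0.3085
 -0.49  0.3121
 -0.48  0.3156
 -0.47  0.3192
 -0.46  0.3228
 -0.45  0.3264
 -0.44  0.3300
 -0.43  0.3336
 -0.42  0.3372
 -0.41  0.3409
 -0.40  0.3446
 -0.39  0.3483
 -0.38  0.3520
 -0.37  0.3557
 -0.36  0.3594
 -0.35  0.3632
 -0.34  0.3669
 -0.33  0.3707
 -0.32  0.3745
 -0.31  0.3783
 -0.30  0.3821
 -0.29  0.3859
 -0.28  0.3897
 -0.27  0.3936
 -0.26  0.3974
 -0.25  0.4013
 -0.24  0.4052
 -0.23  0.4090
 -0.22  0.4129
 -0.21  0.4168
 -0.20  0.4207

$30.01

T = 1.25;  σ√T = 0.4137
d₁ = [ln(380/340) + (0.059 + 0.37²/2)·1.25] / 0.4137 = [0.1112 + 0.1593] / 0.4137 = 0.6540 ⇒ 0.65
d₂ = d₁ − σ√T = 0.6540 − 0.4137 = 0.2403 ⇒ 0.24
e^(−rT) = e^(−0.059·1.25) = 0.9289
N(−d₂) = N(-0.24) = 0.4052;  N(−d₁) = N(-0.65) = 0.2578
P = 340·0.9289·0.4052 − 380·0.2578 = 127.9727 − 97.9640 = 30.0087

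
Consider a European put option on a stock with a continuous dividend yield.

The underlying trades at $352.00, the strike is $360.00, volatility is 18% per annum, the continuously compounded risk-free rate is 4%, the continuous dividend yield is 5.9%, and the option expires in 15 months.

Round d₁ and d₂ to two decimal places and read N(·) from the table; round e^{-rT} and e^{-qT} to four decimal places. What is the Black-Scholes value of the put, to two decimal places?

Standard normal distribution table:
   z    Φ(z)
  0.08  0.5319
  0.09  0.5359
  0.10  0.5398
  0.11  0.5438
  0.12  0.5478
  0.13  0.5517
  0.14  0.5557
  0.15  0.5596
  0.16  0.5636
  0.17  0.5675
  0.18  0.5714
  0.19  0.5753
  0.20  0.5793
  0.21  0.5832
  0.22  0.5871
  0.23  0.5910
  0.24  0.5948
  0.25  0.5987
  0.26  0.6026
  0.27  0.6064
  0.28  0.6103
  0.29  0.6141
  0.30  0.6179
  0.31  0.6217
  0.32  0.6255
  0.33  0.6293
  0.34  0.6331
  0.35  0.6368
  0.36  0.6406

$35.10

σ√T = 0.18 × 1.1180 = 0.2012
ln(S/K) + (r − q + σ²/2)T = ln(352/360) + (0.04 − 0.059 + 0.18²/2)·1.25 = -0.0225 − 0.0035 = -0.0260
d₁ = -0.0260 / 0.2012 = -0.1291 → -0.13
d₂ = d₁ − σ√T = -0.1291 − 0.2012 = -0.3303 → -0.33
e^(−qT) = e^(−0.059·1.25) = 0.9289;  e^(−rT) = e^(−0.04·1.25) = 0.9512
P = 360·0.9512·N(0.33) − 352·0.9289·N(0.13) = 360·0.9512·0.6293 − 352·0.9289·0.5517 = 215.4925 − 180.3909 = 35.1016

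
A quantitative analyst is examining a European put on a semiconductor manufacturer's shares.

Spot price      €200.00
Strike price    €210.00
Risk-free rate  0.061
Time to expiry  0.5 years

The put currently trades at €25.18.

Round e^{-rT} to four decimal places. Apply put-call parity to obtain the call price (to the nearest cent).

exp(−rT) = exp(−0.061·0.5) = 0.9700
Put-call parity: C − P = S − K·e^(−rT) = 200 − 210·0.9700 = 200 − 203.7000 = -3.7000
C = P + (C − P) = 25.18 + (-3.7000) = 21.4800

€21.48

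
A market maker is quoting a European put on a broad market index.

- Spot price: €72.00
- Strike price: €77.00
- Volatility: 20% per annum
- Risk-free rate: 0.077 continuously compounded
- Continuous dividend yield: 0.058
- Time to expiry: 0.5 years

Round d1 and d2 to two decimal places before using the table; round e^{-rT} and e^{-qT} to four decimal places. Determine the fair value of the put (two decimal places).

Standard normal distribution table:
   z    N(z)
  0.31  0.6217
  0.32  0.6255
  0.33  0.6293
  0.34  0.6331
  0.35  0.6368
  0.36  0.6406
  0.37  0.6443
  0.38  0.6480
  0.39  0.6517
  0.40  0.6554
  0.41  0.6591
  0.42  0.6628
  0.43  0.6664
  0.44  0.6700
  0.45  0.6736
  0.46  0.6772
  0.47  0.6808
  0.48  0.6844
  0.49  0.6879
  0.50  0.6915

€6.43

σ√T = 0.2·√0.5 = 0.1414
ln(S/K) + (r − q + σ²/2)T = ln(72/77) + (0.077 − 0.058 + 0.2²/2)·0.5 = -0.0671 + 0.0195 = -0.0476
d₁ = -0.0476 / 0.1414 = -0.3369 ≈ -0.34
d₂ = d₁ − σ√T = -0.3369 − 0.1414 = -0.4783 ≈ -0.48
e^(−qT) = e^(−0.058·0.5) = 0.9714;  e^(−rT) = e^(−0.077·0.5) = 0.9622
P = 77·0.9622·N(0.48) − 72·0.9714·N(0.34) = 77·0.9622·0.6844 − 72·0.9714·0.6331 = 50.7068 − 44.2795 = 6.4273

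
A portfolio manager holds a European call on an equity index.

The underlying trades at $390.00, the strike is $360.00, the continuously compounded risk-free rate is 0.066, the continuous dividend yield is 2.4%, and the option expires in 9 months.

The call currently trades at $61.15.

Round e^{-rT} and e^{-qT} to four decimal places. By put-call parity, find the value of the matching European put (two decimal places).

exp(−qT) = exp(−0.024·0.75) = 0.9822;  exp(−rT) = exp(−0.066·0.75) = 0.9517
Put-call parity: C − P = S·e^(−qT) − K·e^(−rT) = 390·0.9822 − 360·0.9517 = 383.0580 − 342.6120 = 40.4460
P = C − (C − P) = 61.15 − (40.4460) = 20.7040

$20.70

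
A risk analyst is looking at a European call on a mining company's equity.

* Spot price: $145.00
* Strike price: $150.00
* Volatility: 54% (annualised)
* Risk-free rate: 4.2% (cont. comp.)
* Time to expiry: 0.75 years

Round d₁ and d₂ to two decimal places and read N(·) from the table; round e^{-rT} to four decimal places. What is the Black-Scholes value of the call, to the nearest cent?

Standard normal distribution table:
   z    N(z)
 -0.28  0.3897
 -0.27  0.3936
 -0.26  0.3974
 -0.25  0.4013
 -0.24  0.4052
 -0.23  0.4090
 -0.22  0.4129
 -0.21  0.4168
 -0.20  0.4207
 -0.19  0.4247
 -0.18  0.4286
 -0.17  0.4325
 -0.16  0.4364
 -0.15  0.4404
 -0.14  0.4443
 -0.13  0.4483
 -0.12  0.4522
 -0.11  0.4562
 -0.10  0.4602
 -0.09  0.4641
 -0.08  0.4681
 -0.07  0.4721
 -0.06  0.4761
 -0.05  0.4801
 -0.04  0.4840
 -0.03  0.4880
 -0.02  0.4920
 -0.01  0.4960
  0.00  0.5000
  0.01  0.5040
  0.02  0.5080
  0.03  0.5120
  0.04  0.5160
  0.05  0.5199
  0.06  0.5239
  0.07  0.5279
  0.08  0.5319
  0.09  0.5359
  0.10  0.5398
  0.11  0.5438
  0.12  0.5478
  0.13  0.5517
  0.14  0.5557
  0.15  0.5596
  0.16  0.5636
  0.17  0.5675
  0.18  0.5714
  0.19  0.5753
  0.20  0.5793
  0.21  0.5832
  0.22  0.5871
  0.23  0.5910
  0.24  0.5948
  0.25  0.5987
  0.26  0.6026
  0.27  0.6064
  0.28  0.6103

T = 0.75;  σ√T = 0.4677
d₁ = [ln(145/150) + (0.042 + ½·0.54²)·0.75] / (σ√T) = (-0.0339 + 0.1409) / 0.4677 = 0.2287 → 0.23
d₂ = 0.2287 − 0.4677 = -0.2390 → -0.24
e^(−rT) = e^(−0.042·0.75) = 0.9690
C = 145·N(0.23) − 150·0.9690·N(-0.24) = 145·0.5910 − 150·0.9690·0.4052 = 85.6950 − 58.8958 = 26.7992

$26.80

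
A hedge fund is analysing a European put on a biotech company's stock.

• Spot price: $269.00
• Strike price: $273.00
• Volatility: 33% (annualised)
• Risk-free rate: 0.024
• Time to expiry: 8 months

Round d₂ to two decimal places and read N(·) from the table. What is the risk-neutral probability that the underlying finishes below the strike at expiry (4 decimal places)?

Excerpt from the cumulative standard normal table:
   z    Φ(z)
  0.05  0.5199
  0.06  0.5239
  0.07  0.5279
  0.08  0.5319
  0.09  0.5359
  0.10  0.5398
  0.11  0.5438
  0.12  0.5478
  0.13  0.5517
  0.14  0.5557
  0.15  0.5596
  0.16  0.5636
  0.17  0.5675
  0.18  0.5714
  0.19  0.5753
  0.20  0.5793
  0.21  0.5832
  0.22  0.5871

0.5517

σ√T = 0.33 × 0.8165 = 0.2694
d₁ = [ln(269/273) + (0.024 + ½·0.33²)·0.6667] / (σ√T) = (-0.0148 + 0.0523) / 0.2694 = 0.1393 ⇒ 0.14
d₂ = 0.1393 − 0.2694 = -0.1301 ⇒ -0.13
Pr(exercise) under Q = N(−d₂) = N(0.13) = 0.5517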